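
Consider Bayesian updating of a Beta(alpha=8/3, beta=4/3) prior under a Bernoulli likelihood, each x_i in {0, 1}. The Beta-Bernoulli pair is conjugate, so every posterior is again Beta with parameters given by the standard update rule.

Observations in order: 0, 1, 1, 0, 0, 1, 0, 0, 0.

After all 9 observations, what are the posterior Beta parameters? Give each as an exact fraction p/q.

alpha=17/3, beta=22/3

obs 1: x=0 → posterior Beta(8/3, 7/3)
obs 2: x=1 → posterior Beta(11/3, 7/3)
obs 3: x=1 → posterior Beta(14/3, 7/3)
obs 4: x=0 → posterior Beta(14/3, 10/3)
obs 5: x=0 → posterior Beta(14/3, 13/3)
obs 6: x=1 → posterior Beta(17/3, 13/3)
obs 7: x=0 → posterior Beta(17/3, 16/3)
obs 8: x=0 → posterior Beta(17/3, 19/3)
obs 9: x=0 → posterior Beta(17/3, 22/3)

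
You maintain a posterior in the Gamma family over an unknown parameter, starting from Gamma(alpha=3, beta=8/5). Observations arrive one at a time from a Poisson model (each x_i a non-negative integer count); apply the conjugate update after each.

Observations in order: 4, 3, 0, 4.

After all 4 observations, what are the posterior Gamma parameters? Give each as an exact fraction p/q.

obs 1: x=4 → posterior Gamma(7, 13/5)
obs 2: x=3 → posterior Gamma(10, 18/5)
obs 3: x=0 → posterior Gamma(10, 23/5)
obs 4: x=4 → posterior Gamma(14, 28/5)

alpha=14, beta=28/5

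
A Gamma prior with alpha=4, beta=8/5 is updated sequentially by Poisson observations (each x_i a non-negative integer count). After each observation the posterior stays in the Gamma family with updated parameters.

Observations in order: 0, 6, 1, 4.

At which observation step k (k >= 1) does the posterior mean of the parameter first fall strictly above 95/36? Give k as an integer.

obs 1: x=0 → posterior Gamma(4, 13/5)
obs 2: x=6 → posterior Gamma(10, 18/5)
obs 3: x=1 → posterior Gamma(11, 23/5)
obs 4: x=4 → posterior Gamma(15, 28/5)

k = 2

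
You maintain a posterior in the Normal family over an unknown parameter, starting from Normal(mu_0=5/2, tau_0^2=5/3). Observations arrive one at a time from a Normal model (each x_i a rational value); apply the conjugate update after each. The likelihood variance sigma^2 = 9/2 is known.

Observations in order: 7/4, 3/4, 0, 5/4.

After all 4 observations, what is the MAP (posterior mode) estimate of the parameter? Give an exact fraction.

obs 1: x=7/4 → posterior Normal(85/37, 45/37)
obs 2: x=3/4 → posterior Normal(185/94, 45/47)
obs 3: x=0 → posterior Normal(185/114, 15/19)
obs 4: x=5/4 → posterior Normal(105/67, 45/67)

105/67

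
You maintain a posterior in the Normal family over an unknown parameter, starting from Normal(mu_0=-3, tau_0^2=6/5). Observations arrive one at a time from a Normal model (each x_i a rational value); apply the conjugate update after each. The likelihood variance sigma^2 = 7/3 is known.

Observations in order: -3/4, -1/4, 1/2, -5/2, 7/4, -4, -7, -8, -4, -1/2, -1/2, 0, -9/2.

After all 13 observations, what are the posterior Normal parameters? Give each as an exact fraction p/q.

obs 1: x=-3/4 → posterior Normal(-237/106, 42/53)
obs 2: x=-1/4 → posterior Normal(-123/71, 42/71)
obs 3: x=1/2 → posterior Normal(-114/89, 42/89)
obs 4: x=-5/2 → posterior Normal(-159/107, 42/107)
obs 5: x=7/4 → posterior Normal(-51/50, 42/125)
obs 6: x=-4 → posterior Normal(-399/286, 42/143)
obs 7: x=-7 → posterior Normal(-93/46, 6/23)
obs 8: x=-8 → posterior Normal(-939/358, 42/179)
obs 9: x=-4 → posterior Normal(-1083/394, 42/197)
obs 10: x=-1/2 → posterior Normal(-1101/430, 42/215)
obs 11: x=-1/2 → posterior Normal(-1119/466, 42/233)
obs 12: x=0 → posterior Normal(-1119/502, 42/251)
obs 13: x=-9/2 → posterior Normal(-1281/538, 42/269)

mu_0=-1281/538, tau_0^2=42/269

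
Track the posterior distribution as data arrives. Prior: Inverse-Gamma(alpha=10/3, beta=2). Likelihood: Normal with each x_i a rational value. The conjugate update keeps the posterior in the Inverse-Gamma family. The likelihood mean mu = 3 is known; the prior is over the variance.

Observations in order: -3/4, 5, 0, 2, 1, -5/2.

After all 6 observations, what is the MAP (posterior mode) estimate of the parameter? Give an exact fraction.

obs 1: x=-3/4 → posterior Inverse-Gamma(23/6, 289/32)
obs 2: x=5 → posterior Inverse-Gamma(13/3, 353/32)
obs 3: x=0 → posterior Inverse-Gamma(29/6, 497/32)
obs 4: x=2 → posterior Inverse-Gamma(16/3, 513/32)
obs 5: x=1 → posterior Inverse-Gamma(35/6, 577/32)
obs 6: x=-5/2 → posterior Inverse-Gamma(19/3, 1061/32)

3183/704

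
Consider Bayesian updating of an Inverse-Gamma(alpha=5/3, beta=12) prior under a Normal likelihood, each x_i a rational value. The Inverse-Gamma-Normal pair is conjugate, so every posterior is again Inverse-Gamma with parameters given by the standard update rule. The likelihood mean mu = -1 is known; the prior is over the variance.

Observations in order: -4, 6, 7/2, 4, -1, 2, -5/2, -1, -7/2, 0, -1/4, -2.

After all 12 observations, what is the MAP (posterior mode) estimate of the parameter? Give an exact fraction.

obs 1: x=-4 → posterior Inverse-Gamma(13/6, 33/2)
obs 2: x=6 → posterior Inverse-Gamma(8/3, 41)
obs 3: x=7/2 → posterior Inverse-Gamma(19/6, 409/8)
obs 4: x=4 → posterior Inverse-Gamma(11/3, 509/8)
obs 5: x=-1 → posterior Inverse-Gamma(25/6, 509/8)
obs 6: x=2 → posterior Inverse-Gamma(14/3, 545/8)
obs 7: x=-5/2 → posterior Inverse-Gamma(31/6, 277/4)
obs 8: x=-1 → posterior Inverse-Gamma(17/3, 277/4)
obs 9: x=-7/2 → posterior Inverse-Gamma(37/6, 579/8)
obs 10: x=0 → posterior Inverse-Gamma(20/3, 583/8)
obs 11: x=-1/4 → posterior Inverse-Gamma(43/6, 2341/32)
obs 12: x=-2 → posterior Inverse-Gamma(23/3, 2357/32)

7071/832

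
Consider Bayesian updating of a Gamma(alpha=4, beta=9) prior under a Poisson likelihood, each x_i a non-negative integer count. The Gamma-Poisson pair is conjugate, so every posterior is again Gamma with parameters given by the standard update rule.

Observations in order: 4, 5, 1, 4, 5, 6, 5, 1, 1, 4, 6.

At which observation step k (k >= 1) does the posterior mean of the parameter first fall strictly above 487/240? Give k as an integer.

k = 7

obs 1: x=4 → posterior Gamma(8, 10)
obs 2: x=5 → posterior Gamma(13, 11)
obs 3: x=1 → posterior Gamma(14, 12)
obs 4: x=4 → posterior Gamma(18, 13)
obs 5: x=5 → posterior Gamma(23, 14)
obs 6: x=6 → posterior Gamma(29, 15)
obs 7: x=5 → posterior Gamma(34, 16)
obs 8: x=1 → posterior Gamma(35, 17)
obs 9: x=1 → posterior Gamma(36, 18)
obs 10: x=4 → posterior Gamma(40, 19)
obs 11: x=6 → posterior Gamma(46, 20)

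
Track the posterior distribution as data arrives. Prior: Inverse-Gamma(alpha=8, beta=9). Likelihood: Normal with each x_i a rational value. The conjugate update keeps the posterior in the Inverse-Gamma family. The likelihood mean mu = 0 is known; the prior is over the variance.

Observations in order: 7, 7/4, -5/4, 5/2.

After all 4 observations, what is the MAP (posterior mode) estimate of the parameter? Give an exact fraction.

obs 1: x=7 → posterior Inverse-Gamma(17/2, 67/2)
obs 2: x=7/4 → posterior Inverse-Gamma(9, 1121/32)
obs 3: x=-5/4 → posterior Inverse-Gamma(19/2, 573/16)
obs 4: x=5/2 → posterior Inverse-Gamma(10, 623/16)

623/176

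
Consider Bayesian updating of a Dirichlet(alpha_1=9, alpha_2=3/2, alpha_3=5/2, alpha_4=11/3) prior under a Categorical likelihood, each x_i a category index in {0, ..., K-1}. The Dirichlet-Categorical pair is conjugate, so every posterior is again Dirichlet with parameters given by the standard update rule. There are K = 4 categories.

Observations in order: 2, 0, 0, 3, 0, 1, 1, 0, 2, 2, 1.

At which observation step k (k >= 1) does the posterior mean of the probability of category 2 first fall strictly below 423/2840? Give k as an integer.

obs 1: x=2 → posterior Dirichlet(9, 3/2, 7/2, 11/3)
obs 2: x=0 → posterior Dirichlet(10, 3/2, 7/2, 11/3)
obs 3: x=0 → posterior Dirichlet(11, 3/2, 7/2, 11/3)
obs 4: x=3 → posterior Dirichlet(11, 3/2, 7/2, 14/3)
obs 5: x=0 → posterior Dirichlet(12, 3/2, 7/2, 14/3)
obs 6: x=1 → posterior Dirichlet(12, 5/2, 7/2, 14/3)
obs 7: x=1 → posterior Dirichlet(12, 7/2, 7/2, 14/3)
obs 8: x=0 → posterior Dirichlet(13, 7/2, 7/2, 14/3)
obs 9: x=2 → posterior Dirichlet(13, 7/2, 9/2, 14/3)
obs 10: x=2 → posterior Dirichlet(13, 7/2, 11/2, 14/3)
obs 11: x=1 → posterior Dirichlet(13, 9/2, 11/2, 14/3)

k = 7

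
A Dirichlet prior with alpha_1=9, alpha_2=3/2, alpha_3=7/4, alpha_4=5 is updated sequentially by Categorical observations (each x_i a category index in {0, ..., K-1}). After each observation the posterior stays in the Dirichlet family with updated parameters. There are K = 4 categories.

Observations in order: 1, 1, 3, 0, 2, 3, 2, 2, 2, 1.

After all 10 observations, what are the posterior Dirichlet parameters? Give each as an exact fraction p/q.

obs 1: x=1 → posterior Dirichlet(9, 5/2, 7/4, 5)
obs 2: x=1 → posterior Dirichlet(9, 7/2, 7/4, 5)
obs 3: x=3 → posterior Dirichlet(9, 7/2, 7/4, 6)
obs 4: x=0 → posterior Dirichlet(10, 7/2, 7/4, 6)
obs 5: x=2 → posterior Dirichlet(10, 7/2, 11/4, 6)
obs 6: x=3 → posterior Dirichlet(10, 7/2, 11/4, 7)
obs 7: x=2 → posterior Dirichlet(10, 7/2, 15/4, 7)
obs 8: x=2 → posterior Dirichlet(10, 7/2, 19/4, 7)
obs 9: x=2 → posterior Dirichlet(10, 7/2, 23/4, 7)
obs 10: x=1 → posterior Dirichlet(10, 9/2, 23/4, 7)

alpha_1=10, alpha_2=9/2, alpha_3=23/4, alpha_4=7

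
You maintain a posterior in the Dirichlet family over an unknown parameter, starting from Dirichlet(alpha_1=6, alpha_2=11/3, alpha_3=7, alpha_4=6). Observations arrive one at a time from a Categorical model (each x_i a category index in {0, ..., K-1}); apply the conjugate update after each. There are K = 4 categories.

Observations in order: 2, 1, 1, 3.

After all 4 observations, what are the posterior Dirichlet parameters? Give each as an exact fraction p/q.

obs 1: x=2 → posterior Dirichlet(6, 11/3, 8, 6)
obs 2: x=1 → posterior Dirichlet(6, 14/3, 8, 6)
obs 3: x=1 → posterior Dirichlet(6, 17/3, 8, 6)
obs 4: x=3 → posterior Dirichlet(6, 17/3, 8, 7)

alpha_1=6, alpha_2=17/3, alpha_3=8, alpha_4=7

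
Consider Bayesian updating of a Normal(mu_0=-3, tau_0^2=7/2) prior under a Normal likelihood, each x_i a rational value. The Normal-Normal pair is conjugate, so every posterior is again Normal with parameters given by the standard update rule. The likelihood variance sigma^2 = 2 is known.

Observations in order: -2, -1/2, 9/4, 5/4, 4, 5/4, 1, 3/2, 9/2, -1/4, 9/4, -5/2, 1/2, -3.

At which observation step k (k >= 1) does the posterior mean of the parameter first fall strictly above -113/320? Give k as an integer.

k = 4

obs 1: x=-2 → posterior Normal(-26/11, 14/11)
obs 2: x=-1/2 → posterior Normal(-59/36, 7/9)
obs 3: x=9/4 → posterior Normal(-11/20, 14/25)
obs 4: x=5/4 → posterior Normal(-5/32, 7/16)
obs 5: x=4 → posterior Normal(23/39, 14/39)
obs 6: x=5/4 → posterior Normal(127/184, 7/23)
obs 7: x=1 → posterior Normal(155/212, 14/53)
obs 8: x=3/2 → posterior Normal(197/240, 7/30)
obs 9: x=9/2 → posterior Normal(323/268, 14/67)
obs 10: x=-1/4 → posterior Normal(79/74, 7/37)
obs 11: x=9/4 → posterior Normal(379/324, 14/81)
obs 12: x=-5/2 → posterior Normal(309/352, 7/44)
obs 13: x=1/2 → posterior Normal(17/20, 14/95)
obs 14: x=-3 → posterior Normal(239/408, 7/51)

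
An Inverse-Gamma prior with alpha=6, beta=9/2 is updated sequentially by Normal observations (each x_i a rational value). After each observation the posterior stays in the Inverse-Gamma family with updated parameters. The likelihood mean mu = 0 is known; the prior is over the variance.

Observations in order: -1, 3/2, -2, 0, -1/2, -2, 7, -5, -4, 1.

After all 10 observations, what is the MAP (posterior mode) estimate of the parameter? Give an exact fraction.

223/48

obs 1: x=-1 → posterior Inverse-Gamma(13/2, 5)
obs 2: x=3/2 → posterior Inverse-Gamma(7, 49/8)
obs 3: x=-2 → posterior Inverse-Gamma(15/2, 65/8)
obs 4: x=0 → posterior Inverse-Gamma(8, 65/8)
obs 5: x=-1/2 → posterior Inverse-Gamma(17/2, 33/4)
obs 6: x=-2 → posterior Inverse-Gamma(9, 41/4)
obs 7: x=7 → posterior Inverse-Gamma(19/2, 139/4)
obs 8: x=-5 → posterior Inverse-Gamma(10, 189/4)
obs 9: x=-4 → posterior Inverse-Gamma(21/2, 221/4)
obs 10: x=1 → posterior Inverse-Gamma(11, 223/4)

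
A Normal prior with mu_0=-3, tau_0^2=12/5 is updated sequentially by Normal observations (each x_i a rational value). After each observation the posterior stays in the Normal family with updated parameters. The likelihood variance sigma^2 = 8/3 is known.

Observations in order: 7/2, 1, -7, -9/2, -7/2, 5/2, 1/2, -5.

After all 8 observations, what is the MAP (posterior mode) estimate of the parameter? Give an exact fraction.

-285/164

obs 1: x=7/2 → posterior Normal(3/38, 24/19)
obs 2: x=1 → posterior Normal(3/8, 6/7)
obs 3: x=-7 → posterior Normal(-105/74, 24/37)
obs 4: x=-9/2 → posterior Normal(-93/46, 12/23)
obs 5: x=-7/2 → posterior Normal(-249/110, 24/55)
obs 6: x=5/2 → posterior Normal(-51/32, 3/8)
obs 7: x=1/2 → posterior Normal(-195/146, 24/73)
obs 8: x=-5 → posterior Normal(-285/164, 12/41)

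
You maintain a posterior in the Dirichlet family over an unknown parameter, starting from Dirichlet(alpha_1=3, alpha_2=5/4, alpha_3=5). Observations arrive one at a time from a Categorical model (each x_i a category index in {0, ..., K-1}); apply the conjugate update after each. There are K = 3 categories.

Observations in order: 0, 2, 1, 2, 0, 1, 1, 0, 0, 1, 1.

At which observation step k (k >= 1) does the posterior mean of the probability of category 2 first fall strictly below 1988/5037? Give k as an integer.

obs 1: x=0 → posterior Dirichlet(4, 5/4, 5)
obs 2: x=2 → posterior Dirichlet(4, 5/4, 6)
obs 3: x=1 → posterior Dirichlet(4, 9/4, 6)
obs 4: x=2 → posterior Dirichlet(4, 9/4, 7)
obs 5: x=0 → posterior Dirichlet(5, 9/4, 7)
obs 6: x=1 → posterior Dirichlet(5, 13/4, 7)
obs 7: x=1 → posterior Dirichlet(5, 17/4, 7)
obs 8: x=0 → posterior Dirichlet(6, 17/4, 7)
obs 9: x=0 → posterior Dirichlet(7, 17/4, 7)
obs 10: x=1 → posterior Dirichlet(7, 21/4, 7)
obs 11: x=1 → posterior Dirichlet(7, 25/4, 7)

k = 9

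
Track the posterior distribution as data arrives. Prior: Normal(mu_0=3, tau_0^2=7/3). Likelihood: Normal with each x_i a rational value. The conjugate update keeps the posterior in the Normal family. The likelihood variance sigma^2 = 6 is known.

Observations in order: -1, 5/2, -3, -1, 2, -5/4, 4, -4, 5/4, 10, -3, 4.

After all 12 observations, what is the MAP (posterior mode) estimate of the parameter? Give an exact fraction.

5/4

obs 1: x=-1 → posterior Normal(47/25, 42/25)
obs 2: x=5/2 → posterior Normal(129/64, 21/16)
obs 3: x=-3 → posterior Normal(29/26, 14/13)
obs 4: x=-1 → posterior Normal(73/92, 21/23)
obs 5: x=2 → posterior Normal(101/106, 42/53)
obs 6: x=-5/4 → posterior Normal(167/240, 7/10)
obs 7: x=4 → posterior Normal(279/268, 42/67)
obs 8: x=-4 → posterior Normal(167/296, 21/37)
obs 9: x=5/4 → posterior Normal(101/162, 14/27)
obs 10: x=10 → posterior Normal(241/176, 21/44)
obs 11: x=-3 → posterior Normal(199/190, 42/95)
obs 12: x=4 → posterior Normal(5/4, 7/17)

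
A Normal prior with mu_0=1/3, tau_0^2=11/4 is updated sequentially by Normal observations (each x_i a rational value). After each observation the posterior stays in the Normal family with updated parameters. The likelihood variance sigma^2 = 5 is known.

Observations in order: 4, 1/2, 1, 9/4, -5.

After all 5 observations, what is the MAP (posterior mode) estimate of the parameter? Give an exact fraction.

443/900

obs 1: x=4 → posterior Normal(152/93, 55/31)
obs 2: x=1/2 → posterior Normal(337/252, 55/42)
obs 3: x=1 → posterior Normal(403/318, 55/53)
obs 4: x=9/4 → posterior Normal(1103/768, 55/64)
obs 5: x=-5 → posterior Normal(443/900, 11/15)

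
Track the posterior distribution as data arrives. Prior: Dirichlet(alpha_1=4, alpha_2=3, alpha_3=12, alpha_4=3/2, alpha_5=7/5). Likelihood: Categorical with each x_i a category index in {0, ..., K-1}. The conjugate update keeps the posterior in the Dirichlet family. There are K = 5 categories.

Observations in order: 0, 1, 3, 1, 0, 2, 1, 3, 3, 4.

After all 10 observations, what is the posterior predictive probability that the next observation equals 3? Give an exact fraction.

obs 1: x=0 → posterior Dirichlet(5, 3, 12, 3/2, 7/5)
obs 2: x=1 → posterior Dirichlet(5, 4, 12, 3/2, 7/5)
obs 3: x=3 → posterior Dirichlet(5, 4, 12, 5/2, 7/5)
obs 4: x=1 → posterior Dirichlet(5, 5, 12, 5/2, 7/5)
obs 5: x=0 → posterior Dirichlet(6, 5, 12, 5/2, 7/5)
obs 6: x=2 → posterior Dirichlet(6, 5, 13, 5/2, 7/5)
obs 7: x=1 → posterior Dirichlet(6, 6, 13, 5/2, 7/5)
obs 8: x=3 → posterior Dirichlet(6, 6, 13, 7/2, 7/5)
obs 9: x=3 → posterior Dirichlet(6, 6, 13, 9/2, 7/5)
obs 10: x=4 → posterior Dirichlet(6, 6, 13, 9/2, 12/5)

45/319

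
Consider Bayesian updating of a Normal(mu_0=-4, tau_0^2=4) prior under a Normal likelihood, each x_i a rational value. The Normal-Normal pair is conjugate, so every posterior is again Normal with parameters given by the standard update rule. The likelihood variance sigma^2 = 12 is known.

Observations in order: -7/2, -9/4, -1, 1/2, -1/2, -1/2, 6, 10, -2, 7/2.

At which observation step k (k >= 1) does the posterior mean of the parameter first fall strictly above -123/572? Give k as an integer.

k = 10

obs 1: x=-7/2 → posterior Normal(-31/8, 3)
obs 2: x=-9/4 → posterior Normal(-71/20, 12/5)
obs 3: x=-1 → posterior Normal(-25/8, 2)
obs 4: x=1/2 → posterior Normal(-73/28, 12/7)
obs 5: x=-1/2 → posterior Normal(-75/32, 3/2)
obs 6: x=-1/2 → posterior Normal(-77/36, 4/3)
obs 7: x=6 → posterior Normal(-53/40, 6/5)
obs 8: x=10 → posterior Normal(-13/44, 12/11)
obs 9: x=-2 → posterior Normal(-7/16, 1)
obs 10: x=7/2 → posterior Normal(-7/52, 12/13)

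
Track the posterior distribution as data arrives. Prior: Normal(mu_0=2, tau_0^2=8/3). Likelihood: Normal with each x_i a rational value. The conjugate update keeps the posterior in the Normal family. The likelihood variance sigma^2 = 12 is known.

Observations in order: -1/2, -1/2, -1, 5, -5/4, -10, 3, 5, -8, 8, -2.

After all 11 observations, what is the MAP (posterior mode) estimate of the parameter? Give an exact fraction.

obs 1: x=-1/2 → posterior Normal(17/11, 24/11)
obs 2: x=-1/2 → posterior Normal(16/13, 24/13)
obs 3: x=-1 → posterior Normal(14/15, 8/5)
obs 4: x=5 → posterior Normal(24/17, 24/17)
obs 5: x=-5/4 → posterior Normal(43/38, 24/19)
obs 6: x=-10 → posterior Normal(1/14, 8/7)
obs 7: x=3 → posterior Normal(15/46, 24/23)
obs 8: x=5 → posterior Normal(7/10, 24/25)
obs 9: x=-8 → posterior Normal(1/18, 8/9)
obs 10: x=8 → posterior Normal(35/58, 24/29)
obs 11: x=-2 → posterior Normal(27/62, 24/31)

27/62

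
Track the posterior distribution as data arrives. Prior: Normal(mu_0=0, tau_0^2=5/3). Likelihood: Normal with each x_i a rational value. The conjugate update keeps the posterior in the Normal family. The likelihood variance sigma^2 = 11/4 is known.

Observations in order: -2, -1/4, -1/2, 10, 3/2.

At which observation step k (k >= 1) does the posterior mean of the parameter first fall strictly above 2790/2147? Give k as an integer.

k = 5

obs 1: x=-2 → posterior Normal(-40/53, 55/53)
obs 2: x=-1/4 → posterior Normal(-45/73, 55/73)
obs 3: x=-1/2 → posterior Normal(-55/93, 55/93)
obs 4: x=10 → posterior Normal(145/113, 55/113)
obs 5: x=3/2 → posterior Normal(25/19, 55/133)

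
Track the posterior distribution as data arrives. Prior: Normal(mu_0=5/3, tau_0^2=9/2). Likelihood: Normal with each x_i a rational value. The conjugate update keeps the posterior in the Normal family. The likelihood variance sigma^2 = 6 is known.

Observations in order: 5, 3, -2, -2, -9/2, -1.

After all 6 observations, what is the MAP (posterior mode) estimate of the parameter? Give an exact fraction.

obs 1: x=5 → posterior Normal(65/21, 18/7)
obs 2: x=3 → posterior Normal(46/15, 9/5)
obs 3: x=-2 → posterior Normal(74/39, 18/13)
obs 4: x=-2 → posterior Normal(7/6, 9/8)
obs 5: x=-9/2 → posterior Normal(31/114, 18/19)
obs 6: x=-1 → posterior Normal(13/132, 9/11)

13/132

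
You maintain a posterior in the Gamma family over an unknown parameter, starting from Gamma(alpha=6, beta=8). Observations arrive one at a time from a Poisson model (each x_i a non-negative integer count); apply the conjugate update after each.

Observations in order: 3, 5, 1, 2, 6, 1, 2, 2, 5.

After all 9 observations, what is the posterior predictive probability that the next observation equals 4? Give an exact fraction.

263465683591023388108844487171415640537621665/3096279656855521165058991049662476688977559552

obs 1: x=3 → posterior Gamma(9, 9)
obs 2: x=5 → posterior Gamma(14, 10)
obs 3: x=1 → posterior Gamma(15, 11)
obs 4: x=2 → posterior Gamma(17, 12)
obs 5: x=6 → posterior Gamma(23, 13)
obs 6: x=1 → posterior Gamma(24, 14)
obs 7: x=2 → posterior Gamma(26, 15)
obs 8: x=2 → posterior Gamma(28, 16)
obs 9: x=5 → posterior Gamma(33, 17)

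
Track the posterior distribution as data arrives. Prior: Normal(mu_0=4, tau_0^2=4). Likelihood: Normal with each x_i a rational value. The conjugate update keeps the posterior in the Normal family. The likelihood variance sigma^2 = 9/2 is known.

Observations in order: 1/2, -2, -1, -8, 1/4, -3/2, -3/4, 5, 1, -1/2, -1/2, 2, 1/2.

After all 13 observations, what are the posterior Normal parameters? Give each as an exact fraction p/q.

obs 1: x=1/2 → posterior Normal(40/17, 36/17)
obs 2: x=-2 → posterior Normal(24/25, 36/25)
obs 3: x=-1 → posterior Normal(16/33, 12/11)
obs 4: x=-8 → posterior Normal(-48/41, 36/41)
obs 5: x=1/4 → posterior Normal(-46/49, 36/49)
obs 6: x=-3/2 → posterior Normal(-58/57, 12/19)
obs 7: x=-3/4 → posterior Normal(-64/65, 36/65)
obs 8: x=5 → posterior Normal(-24/73, 36/73)
obs 9: x=1 → posterior Normal(-16/81, 4/9)
obs 10: x=-1/2 → posterior Normal(-20/89, 36/89)
obs 11: x=-1/2 → posterior Normal(-24/97, 36/97)
obs 12: x=2 → posterior Normal(-8/105, 12/35)
obs 13: x=1/2 → posterior Normal(-4/113, 36/113)

mu_0=-4/113, tau_0^2=36/113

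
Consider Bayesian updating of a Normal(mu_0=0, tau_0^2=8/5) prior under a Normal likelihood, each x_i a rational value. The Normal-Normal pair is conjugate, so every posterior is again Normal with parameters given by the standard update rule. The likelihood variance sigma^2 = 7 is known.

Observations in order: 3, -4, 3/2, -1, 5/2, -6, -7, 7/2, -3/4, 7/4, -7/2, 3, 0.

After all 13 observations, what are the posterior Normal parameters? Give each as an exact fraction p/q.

obs 1: x=3 → posterior Normal(24/43, 56/43)
obs 2: x=-4 → posterior Normal(-8/51, 56/51)
obs 3: x=3/2 → posterior Normal(4/59, 56/59)
obs 4: x=-1 → posterior Normal(-4/67, 56/67)
obs 5: x=5/2 → posterior Normal(16/75, 56/75)
obs 6: x=-6 → posterior Normal(-32/83, 56/83)
obs 7: x=-7 → posterior Normal(-88/91, 8/13)
obs 8: x=7/2 → posterior Normal(-20/33, 56/99)
obs 9: x=-3/4 → posterior Normal(-66/107, 56/107)
obs 10: x=7/4 → posterior Normal(-52/115, 56/115)
obs 11: x=-7/2 → posterior Normal(-80/123, 56/123)
obs 12: x=3 → posterior Normal(-56/131, 56/131)
obs 13: x=0 → posterior Normal(-56/139, 56/139)

mu_0=-56/139, tau_0^2=56/139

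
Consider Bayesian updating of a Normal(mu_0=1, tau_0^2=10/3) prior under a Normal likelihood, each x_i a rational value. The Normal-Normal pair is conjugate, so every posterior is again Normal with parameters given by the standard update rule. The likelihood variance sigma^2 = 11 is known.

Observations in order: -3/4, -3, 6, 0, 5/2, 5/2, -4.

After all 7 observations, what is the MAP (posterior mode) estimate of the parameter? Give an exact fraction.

obs 1: x=-3/4 → posterior Normal(51/86, 110/43)
obs 2: x=-3 → posterior Normal(-9/106, 110/53)
obs 3: x=6 → posterior Normal(37/42, 110/63)
obs 4: x=0 → posterior Normal(111/146, 110/73)
obs 5: x=5/2 → posterior Normal(161/166, 110/83)
obs 6: x=5/2 → posterior Normal(211/186, 110/93)
obs 7: x=-4 → posterior Normal(131/206, 110/103)

131/206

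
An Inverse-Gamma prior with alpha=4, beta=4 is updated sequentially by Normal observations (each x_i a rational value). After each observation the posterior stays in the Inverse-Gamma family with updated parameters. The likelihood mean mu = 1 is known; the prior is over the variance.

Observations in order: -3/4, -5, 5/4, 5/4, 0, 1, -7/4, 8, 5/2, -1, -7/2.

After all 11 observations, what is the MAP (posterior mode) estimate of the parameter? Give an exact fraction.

25/4

obs 1: x=-3/4 → posterior Inverse-Gamma(9/2, 177/32)
obs 2: x=-5 → posterior Inverse-Gamma(5, 753/32)
obs 3: x=5/4 → posterior Inverse-Gamma(11/2, 377/16)
obs 4: x=5/4 → posterior Inverse-Gamma(6, 755/32)
obs 5: x=0 → posterior Inverse-Gamma(13/2, 771/32)
obs 6: x=1 → posterior Inverse-Gamma(7, 771/32)
obs 7: x=-7/4 → posterior Inverse-Gamma(15/2, 223/8)
obs 8: x=8 → posterior Inverse-Gamma(8, 419/8)
obs 9: x=5/2 → posterior Inverse-Gamma(17/2, 107/2)
obs 10: x=-1 → posterior Inverse-Gamma(9, 111/2)
obs 11: x=-7/2 → posterior Inverse-Gamma(19/2, 525/8)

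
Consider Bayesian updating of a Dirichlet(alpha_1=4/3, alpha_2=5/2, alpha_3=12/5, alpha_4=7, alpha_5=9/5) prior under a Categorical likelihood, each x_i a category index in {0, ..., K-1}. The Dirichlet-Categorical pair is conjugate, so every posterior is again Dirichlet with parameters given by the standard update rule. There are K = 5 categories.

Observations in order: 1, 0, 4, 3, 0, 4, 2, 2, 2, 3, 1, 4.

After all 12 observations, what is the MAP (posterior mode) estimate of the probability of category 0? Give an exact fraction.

70/661

obs 1: x=1 → posterior Dirichlet(4/3, 7/2, 12/5, 7, 9/5)
obs 2: x=0 → posterior Dirichlet(7/3, 7/2, 12/5, 7, 9/5)
obs 3: x=4 → posterior Dirichlet(7/3, 7/2, 12/5, 7, 14/5)
obs 4: x=3 → posterior Dirichlet(7/3, 7/2, 12/5, 8, 14/5)
obs 5: x=0 → posterior Dirichlet(10/3, 7/2, 12/5, 8, 14/5)
obs 6: x=4 → posterior Dirichlet(10/3, 7/2, 12/5, 8, 19/5)
obs 7: x=2 → posterior Dirichlet(10/3, 7/2, 17/5, 8, 19/5)
obs 8: x=2 → posterior Dirichlet(10/3, 7/2, 22/5, 8, 19/5)
obs 9: x=2 → posterior Dirichlet(10/3, 7/2, 27/5, 8, 19/5)
obs 10: x=3 → posterior Dirichlet(10/3, 7/2, 27/5, 9, 19/5)
obs 11: x=1 → posterior Dirichlet(10/3, 9/2, 27/5, 9, 19/5)
obs 12: x=4 → posterior Dirichlet(10/3, 9/2, 27/5, 9, 24/5)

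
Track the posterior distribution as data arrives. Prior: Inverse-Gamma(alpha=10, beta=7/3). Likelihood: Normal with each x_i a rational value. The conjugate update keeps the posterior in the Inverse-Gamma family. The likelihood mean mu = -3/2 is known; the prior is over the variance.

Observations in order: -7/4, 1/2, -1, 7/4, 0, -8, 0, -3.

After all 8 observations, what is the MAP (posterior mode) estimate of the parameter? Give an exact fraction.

obs 1: x=-7/4 → posterior Inverse-Gamma(21/2, 227/96)
obs 2: x=1/2 → posterior Inverse-Gamma(11, 419/96)
obs 3: x=-1 → posterior Inverse-Gamma(23/2, 431/96)
obs 4: x=7/4 → posterior Inverse-Gamma(12, 469/48)
obs 5: x=0 → posterior Inverse-Gamma(25/2, 523/48)
obs 6: x=-8 → posterior Inverse-Gamma(13, 1537/48)
obs 7: x=0 → posterior Inverse-Gamma(27/2, 1591/48)
obs 8: x=-3 → posterior Inverse-Gamma(14, 1645/48)

329/144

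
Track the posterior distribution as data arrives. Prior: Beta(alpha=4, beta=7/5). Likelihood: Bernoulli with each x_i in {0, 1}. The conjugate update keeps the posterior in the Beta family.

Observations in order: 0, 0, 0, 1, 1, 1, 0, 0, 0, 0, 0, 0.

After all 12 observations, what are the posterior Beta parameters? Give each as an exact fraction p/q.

alpha=7, beta=52/5

obs 1: x=0 → posterior Beta(4, 12/5)
obs 2: x=0 → posterior Beta(4, 17/5)
obs 3: x=0 → posterior Beta(4, 22/5)
obs 4: x=1 → posterior Beta(5, 22/5)
obs 5: x=1 → posterior Beta(6, 22/5)
obs 6: x=1 → posterior Beta(7, 22/5)
obs 7: x=0 → posterior Beta(7, 27/5)
obs 8: x=0 → posterior Beta(7, 32/5)
obs 9: x=0 → posterior Beta(7, 37/5)
obs 10: x=0 → posterior Beta(7, 42/5)
obs 11: x=0 → posterior Beta(7, 47/5)
obs 12: x=0 → posterior Beta(7, 52/5)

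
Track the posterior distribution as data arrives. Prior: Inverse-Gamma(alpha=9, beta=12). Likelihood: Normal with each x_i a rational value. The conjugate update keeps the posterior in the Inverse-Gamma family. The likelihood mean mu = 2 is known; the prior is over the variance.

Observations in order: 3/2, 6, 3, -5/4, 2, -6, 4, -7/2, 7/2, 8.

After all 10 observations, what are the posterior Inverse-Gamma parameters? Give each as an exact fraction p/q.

obs 1: x=3/2 → posterior Inverse-Gamma(19/2, 97/8)
obs 2: x=6 → posterior Inverse-Gamma(10, 161/8)
obs 3: x=3 → posterior Inverse-Gamma(21/2, 165/8)
obs 4: x=-5/4 → posterior Inverse-Gamma(11, 829/32)
obs 5: x=2 → posterior Inverse-Gamma(23/2, 829/32)
obs 6: x=-6 → posterior Inverse-Gamma(12, 1853/32)
obs 7: x=4 → posterior Inverse-Gamma(25/2, 1917/32)
obs 8: x=-7/2 → posterior Inverse-Gamma(13, 2401/32)
obs 9: x=7/2 → posterior Inverse-Gamma(27/2, 2437/32)
obs 10: x=8 → posterior Inverse-Gamma(14, 3013/32)

alpha=14, beta=3013/32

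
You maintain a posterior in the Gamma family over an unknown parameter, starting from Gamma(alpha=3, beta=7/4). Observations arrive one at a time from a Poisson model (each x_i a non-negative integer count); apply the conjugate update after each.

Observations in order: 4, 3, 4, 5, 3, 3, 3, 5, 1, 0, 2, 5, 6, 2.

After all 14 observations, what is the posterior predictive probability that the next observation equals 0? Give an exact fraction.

14712515155600226924347848572690805130734850953763673248772636501224243814619121272130623/300376071024635284156087943212436719239375530813650294861384068083525481611313395070377347

obs 1: x=4 → posterior Gamma(7, 11/4)
obs 2: x=3 → posterior Gamma(10, 15/4)
obs 3: x=4 → posterior Gamma(14, 19/4)
obs 4: x=5 → posterior Gamma(19, 23/4)
obs 5: x=3 → posterior Gamma(22, 27/4)
obs 6: x=3 → posterior Gamma(25, 31/4)
obs 7: x=3 → posterior Gamma(28, 35/4)
obs 8: x=5 → posterior Gamma(33, 39/4)
obs 9: x=1 → posterior Gamma(34, 43/4)
obs 10: x=0 → posterior Gamma(34, 47/4)
obs 11: x=2 → posterior Gamma(36, 51/4)
obs 12: x=5 → posterior Gamma(41, 55/4)
obs 13: x=6 → posterior Gamma(47, 59/4)
obs 14: x=2 → posterior Gamma(49, 63/4)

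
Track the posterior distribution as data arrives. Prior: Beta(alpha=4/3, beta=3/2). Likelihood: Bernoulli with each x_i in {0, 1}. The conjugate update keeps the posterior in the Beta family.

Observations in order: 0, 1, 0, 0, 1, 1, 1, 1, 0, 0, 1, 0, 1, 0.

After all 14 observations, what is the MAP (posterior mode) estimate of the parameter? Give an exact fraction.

obs 1: x=0 → posterior Beta(4/3, 5/2)
obs 2: x=1 → posterior Beta(7/3, 5/2)
obs 3: x=0 → posterior Beta(7/3, 7/2)
obs 4: x=0 → posterior Beta(7/3, 9/2)
obs 5: x=1 → posterior Beta(10/3, 9/2)
obs 6: x=1 → posterior Beta(13/3, 9/2)
obs 7: x=1 → posterior Beta(16/3, 9/2)
obs 8: x=1 → posterior Beta(19/3, 9/2)
obs 9: x=0 → posterior Beta(19/3, 11/2)
obs 10: x=0 → posterior Beta(19/3, 13/2)
obs 11: x=1 → posterior Beta(22/3, 13/2)
obs 12: x=0 → posterior Beta(22/3, 15/2)
obs 13: x=1 → posterior Beta(25/3, 15/2)
obs 14: x=0 → posterior Beta(25/3, 17/2)

44/89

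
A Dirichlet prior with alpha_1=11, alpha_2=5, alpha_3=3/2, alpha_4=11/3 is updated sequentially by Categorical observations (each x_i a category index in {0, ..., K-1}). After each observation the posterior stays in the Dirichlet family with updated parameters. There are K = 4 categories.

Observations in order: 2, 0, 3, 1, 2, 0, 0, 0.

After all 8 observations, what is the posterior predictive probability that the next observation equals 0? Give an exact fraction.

obs 1: x=2 → posterior Dirichlet(11, 5, 5/2, 11/3)
obs 2: x=0 → posterior Dirichlet(12, 5, 5/2, 11/3)
obs 3: x=3 → posterior Dirichlet(12, 5, 5/2, 14/3)
obs 4: x=1 → posterior Dirichlet(12, 6, 5/2, 14/3)
obs 5: x=2 → posterior Dirichlet(12, 6, 7/2, 14/3)
obs 6: x=0 → posterior Dirichlet(13, 6, 7/2, 14/3)
obs 7: x=0 → posterior Dirichlet(14, 6, 7/2, 14/3)
obs 8: x=0 → posterior Dirichlet(15, 6, 7/2, 14/3)

18/35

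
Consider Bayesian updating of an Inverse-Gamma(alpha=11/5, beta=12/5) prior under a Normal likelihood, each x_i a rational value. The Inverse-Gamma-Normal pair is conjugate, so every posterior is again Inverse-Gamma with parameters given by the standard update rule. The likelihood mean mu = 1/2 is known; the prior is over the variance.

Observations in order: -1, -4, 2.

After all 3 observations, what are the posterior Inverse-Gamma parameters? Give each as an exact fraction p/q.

alpha=37/10, beta=591/40

obs 1: x=-1 → posterior Inverse-Gamma(27/10, 141/40)
obs 2: x=-4 → posterior Inverse-Gamma(16/5, 273/20)
obs 3: x=2 → posterior Inverse-Gamma(37/10, 591/40)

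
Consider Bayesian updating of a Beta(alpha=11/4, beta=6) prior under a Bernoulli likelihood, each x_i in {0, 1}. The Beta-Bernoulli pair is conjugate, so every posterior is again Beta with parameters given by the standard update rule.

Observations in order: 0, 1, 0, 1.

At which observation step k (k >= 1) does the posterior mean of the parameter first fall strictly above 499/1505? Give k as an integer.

obs 1: x=0 → posterior Beta(11/4, 7)
obs 2: x=1 → posterior Beta(15/4, 7)
obs 3: x=0 → posterior Beta(15/4, 8)
obs 4: x=1 → posterior Beta(19/4, 8)

k = 2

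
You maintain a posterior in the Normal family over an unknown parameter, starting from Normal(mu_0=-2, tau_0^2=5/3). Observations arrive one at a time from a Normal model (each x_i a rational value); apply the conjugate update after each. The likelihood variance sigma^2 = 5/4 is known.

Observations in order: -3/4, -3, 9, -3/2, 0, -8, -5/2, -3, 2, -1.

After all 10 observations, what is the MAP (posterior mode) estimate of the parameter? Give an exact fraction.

obs 1: x=-3/4 → posterior Normal(-9/7, 5/7)
obs 2: x=-3 → posterior Normal(-21/11, 5/11)
obs 3: x=9 → posterior Normal(1, 1/3)
obs 4: x=-3/2 → posterior Normal(9/19, 5/19)
obs 5: x=0 → posterior Normal(9/23, 5/23)
obs 6: x=-8 → posterior Normal(-23/27, 5/27)
obs 7: x=-5/2 → posterior Normal(-33/31, 5/31)
obs 8: x=-3 → posterior Normal(-9/7, 1/7)
obs 9: x=2 → posterior Normal(-37/39, 5/39)
obs 10: x=-1 → posterior Normal(-41/43, 5/43)

-41/43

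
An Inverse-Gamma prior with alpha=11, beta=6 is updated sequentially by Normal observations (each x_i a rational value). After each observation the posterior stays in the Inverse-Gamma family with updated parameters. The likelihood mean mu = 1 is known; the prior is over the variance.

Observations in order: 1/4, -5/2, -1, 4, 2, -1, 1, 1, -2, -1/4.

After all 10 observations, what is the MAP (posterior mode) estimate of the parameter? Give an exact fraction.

427/272

obs 1: x=1/4 → posterior Inverse-Gamma(23/2, 201/32)
obs 2: x=-5/2 → posterior Inverse-Gamma(12, 397/32)
obs 3: x=-1 → posterior Inverse-Gamma(25/2, 461/32)
obs 4: x=4 → posterior Inverse-Gamma(13, 605/32)
obs 5: x=2 → posterior Inverse-Gamma(27/2, 621/32)
obs 6: x=-1 → posterior Inverse-Gamma(14, 685/32)
obs 7: x=1 → posterior Inverse-Gamma(29/2, 685/32)
obs 8: x=1 → posterior Inverse-Gamma(15, 685/32)
obs 9: x=-2 → posterior Inverse-Gamma(31/2, 829/32)
obs 10: x=-1/4 → posterior Inverse-Gamma(16, 427/16)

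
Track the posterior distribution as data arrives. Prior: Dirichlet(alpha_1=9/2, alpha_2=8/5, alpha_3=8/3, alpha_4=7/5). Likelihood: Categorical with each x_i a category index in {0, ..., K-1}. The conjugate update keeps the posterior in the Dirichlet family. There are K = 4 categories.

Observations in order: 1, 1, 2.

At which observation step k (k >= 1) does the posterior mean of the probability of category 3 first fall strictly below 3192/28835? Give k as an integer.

k = 3

obs 1: x=1 → posterior Dirichlet(9/2, 13/5, 8/3, 7/5)
obs 2: x=1 → posterior Dirichlet(9/2, 18/5, 8/3, 7/5)
obs 3: x=2 → posterior Dirichlet(9/2, 18/5, 11/3, 7/5)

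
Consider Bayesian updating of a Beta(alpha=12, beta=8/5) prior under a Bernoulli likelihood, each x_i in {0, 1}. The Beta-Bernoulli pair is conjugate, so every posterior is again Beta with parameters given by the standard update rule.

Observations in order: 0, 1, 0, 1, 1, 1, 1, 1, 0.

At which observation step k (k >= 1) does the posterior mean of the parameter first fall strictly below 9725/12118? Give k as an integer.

obs 1: x=0 → posterior Beta(12, 13/5)
obs 2: x=1 → posterior Beta(13, 13/5)
obs 3: x=0 → posterior Beta(13, 18/5)
obs 4: x=1 → posterior Beta(14, 18/5)
obs 5: x=1 → posterior Beta(15, 18/5)
obs 6: x=1 → posterior Beta(16, 18/5)
obs 7: x=1 → posterior Beta(17, 18/5)
obs 8: x=1 → posterior Beta(18, 18/5)
obs 9: x=0 → posterior Beta(18, 23/5)

k = 3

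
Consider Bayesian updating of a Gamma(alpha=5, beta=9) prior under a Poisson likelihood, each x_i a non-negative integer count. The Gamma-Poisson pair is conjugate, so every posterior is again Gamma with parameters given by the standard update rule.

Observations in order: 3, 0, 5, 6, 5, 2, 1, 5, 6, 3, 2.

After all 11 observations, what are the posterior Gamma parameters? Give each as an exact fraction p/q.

obs 1: x=3 → posterior Gamma(8, 10)
obs 2: x=0 → posterior Gamma(8, 11)
obs 3: x=5 → posterior Gamma(13, 12)
obs 4: x=6 → posterior Gamma(19, 13)
obs 5: x=5 → posterior Gamma(24, 14)
obs 6: x=2 → posterior Gamma(26, 15)
obs 7: x=1 → posterior Gamma(27, 16)
obs 8: x=5 → posterior Gamma(32, 17)
obs 9: x=6 → posterior Gamma(38, 18)
obs 10: x=3 → posterior Gamma(41, 19)
obs 11: x=2 → posterior Gamma(43, 20)

alpha=43, beta=20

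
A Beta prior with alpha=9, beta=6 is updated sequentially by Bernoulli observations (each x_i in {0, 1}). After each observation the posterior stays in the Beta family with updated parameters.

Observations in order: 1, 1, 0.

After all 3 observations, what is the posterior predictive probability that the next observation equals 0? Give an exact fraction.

7/18

obs 1: x=1 → posterior Beta(10, 6)
obs 2: x=1 → posterior Beta(11, 6)
obs 3: x=0 → posterior Beta(11, 7)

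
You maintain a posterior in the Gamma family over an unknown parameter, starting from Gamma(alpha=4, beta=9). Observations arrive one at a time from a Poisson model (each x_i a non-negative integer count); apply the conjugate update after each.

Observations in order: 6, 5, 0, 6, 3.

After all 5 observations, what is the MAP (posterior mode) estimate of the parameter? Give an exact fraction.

23/14

obs 1: x=6 → posterior Gamma(10, 10)
obs 2: x=5 → posterior Gamma(15, 11)
obs 3: x=0 → posterior Gamma(15, 12)
obs 4: x=6 → posterior Gamma(21, 13)
obs 5: x=3 → posterior Gamma(24, 14)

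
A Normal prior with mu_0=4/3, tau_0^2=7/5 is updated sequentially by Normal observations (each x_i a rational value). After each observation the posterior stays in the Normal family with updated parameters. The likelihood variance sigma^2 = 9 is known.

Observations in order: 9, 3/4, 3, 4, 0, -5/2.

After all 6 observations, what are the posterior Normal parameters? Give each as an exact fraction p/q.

obs 1: x=9 → posterior Normal(123/52, 63/52)
obs 2: x=3/4 → posterior Normal(513/236, 63/59)
obs 3: x=3 → posterior Normal(199/88, 21/22)
obs 4: x=4 → posterior Normal(709/292, 63/73)
obs 5: x=0 → posterior Normal(709/320, 63/80)
obs 6: x=-5/2 → posterior Normal(213/116, 21/29)

mu_0=213/116, tau_0^2=21/29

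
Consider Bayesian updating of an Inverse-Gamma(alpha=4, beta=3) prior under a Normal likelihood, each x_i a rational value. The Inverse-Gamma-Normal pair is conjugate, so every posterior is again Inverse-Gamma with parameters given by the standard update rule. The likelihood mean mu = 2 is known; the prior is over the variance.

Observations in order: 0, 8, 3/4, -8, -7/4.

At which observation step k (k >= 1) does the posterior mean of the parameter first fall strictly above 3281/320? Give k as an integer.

k = 4

obs 1: x=0 → posterior Inverse-Gamma(9/2, 5)
obs 2: x=8 → posterior Inverse-Gamma(5, 23)
obs 3: x=3/4 → posterior Inverse-Gamma(11/2, 761/32)
obs 4: x=-8 → posterior Inverse-Gamma(6, 2361/32)
obs 5: x=-7/4 → posterior Inverse-Gamma(13/2, 1293/16)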